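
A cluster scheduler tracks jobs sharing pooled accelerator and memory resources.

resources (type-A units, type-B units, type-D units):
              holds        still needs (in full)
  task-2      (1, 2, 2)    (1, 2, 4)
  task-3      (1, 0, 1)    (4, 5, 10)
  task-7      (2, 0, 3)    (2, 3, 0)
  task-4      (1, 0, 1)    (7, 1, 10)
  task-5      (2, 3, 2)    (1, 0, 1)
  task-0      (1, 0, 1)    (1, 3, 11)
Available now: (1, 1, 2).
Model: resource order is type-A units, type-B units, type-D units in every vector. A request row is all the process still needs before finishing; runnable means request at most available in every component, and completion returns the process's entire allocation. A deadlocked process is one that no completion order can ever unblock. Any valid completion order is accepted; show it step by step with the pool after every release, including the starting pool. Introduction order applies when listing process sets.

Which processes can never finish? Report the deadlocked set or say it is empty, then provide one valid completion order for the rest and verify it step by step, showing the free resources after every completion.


The deadlocked set is task-3, task-4 and task-0.
Key observation: task-5, task-2, task-7 can finish, but then (6, 6, 9) is all there is, and the blocked group's type-D units demands exceed it.
The rest can finish in the order task-5, task-2, task-7. Check, step by step:
  pool = (1, 1, 2)
  task-5 needs (1, 0, 1) <= (1, 1, 2) -> finishes; pool += (2, 3, 2) = (3, 4, 4)
  task-2 needs (1, 2, 4) <= (3, 4, 4) -> finishes; pool += (1, 2, 2) = (4, 6, 6)
  task-7 needs (2, 3, 0) <= (4, 6, 6) -> finishes; pool += (2, 0, 3) = (6, 6, 9)
The blocked processes can never fit:
  task-3 still needs (4, 5, 10) but only (6, 6, 9) is free — short on type-D units
  task-4 still needs (7, 1, 10) but only (6, 6, 9) is free — short on type-A units and type-D units
  task-0 still needs (1, 3, 11) but only (6, 6, 9) is free — short on type-D units


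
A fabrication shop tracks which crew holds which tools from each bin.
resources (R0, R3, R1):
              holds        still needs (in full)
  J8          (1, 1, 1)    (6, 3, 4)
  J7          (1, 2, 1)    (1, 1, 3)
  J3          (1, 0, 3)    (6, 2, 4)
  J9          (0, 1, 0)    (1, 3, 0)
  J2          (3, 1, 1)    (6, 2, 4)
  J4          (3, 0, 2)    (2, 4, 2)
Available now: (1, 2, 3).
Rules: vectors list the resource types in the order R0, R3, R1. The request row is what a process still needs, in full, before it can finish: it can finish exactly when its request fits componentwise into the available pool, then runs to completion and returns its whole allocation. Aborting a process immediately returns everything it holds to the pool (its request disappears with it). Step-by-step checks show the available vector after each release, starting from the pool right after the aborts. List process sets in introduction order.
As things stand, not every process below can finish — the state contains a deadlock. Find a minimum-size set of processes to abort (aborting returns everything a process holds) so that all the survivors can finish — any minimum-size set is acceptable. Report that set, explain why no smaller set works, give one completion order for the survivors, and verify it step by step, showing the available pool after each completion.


Abort J3.
Key observation: the returned (1, 0, 3) from J3 is what brings J2 — unrunnable before, under any order — into play at step 3.
Why nothing smaller works: aborting no one leaves the state deadlocked as given.
The survivors complete as J7, J4, J2, J8, J9. Walking it through (starting from the post-abort pool):
  pool = (2, 2, 6)
  run J7 (needs (1, 1, 3), free (2, 2, 6)); after release of (1, 2, 1) the pool is (3, 4, 7)
  run J4 (needs (2, 4, 2), free (3, 4, 7)); after release of (3, 0, 2) the pool is (6, 4, 9)
  run J2 (needs (6, 2, 4), free (6, 4, 9)); after release of (3, 1, 1) the pool is (9, 5, 10)
  run J8 (needs (6, 3, 4), free (9, 5, 10)); after release of (1, 1, 1) the pool is (10, 6, 11)
  run J9 (needs (1, 3, 0), free (10, 6, 11)); after release of (0, 1, 0) the pool is (10, 7, 11)


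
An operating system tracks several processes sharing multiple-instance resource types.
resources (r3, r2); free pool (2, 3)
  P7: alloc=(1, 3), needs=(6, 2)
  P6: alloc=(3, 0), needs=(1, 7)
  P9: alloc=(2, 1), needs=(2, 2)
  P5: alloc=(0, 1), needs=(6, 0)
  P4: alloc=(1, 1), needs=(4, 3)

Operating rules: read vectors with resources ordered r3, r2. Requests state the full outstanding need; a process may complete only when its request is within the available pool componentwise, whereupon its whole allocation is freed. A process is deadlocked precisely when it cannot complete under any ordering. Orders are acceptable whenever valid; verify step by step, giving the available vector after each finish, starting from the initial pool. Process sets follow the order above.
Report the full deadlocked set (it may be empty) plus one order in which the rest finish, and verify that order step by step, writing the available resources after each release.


Deadlocked set: P7, P6 and P5.
Key observation: after P9, P4 the pool peaks at (5, 5), and each blocked process is short somewhere: P7 on r3; P6 on r2; P5 on r3.
The rest can finish in the order P9, P4. Walking it through:
  pool = (2, 3)
  P9 needs (2, 2) <= (2, 3) -> finishes; pool += (2, 1) = (4, 4)
  P4 needs (4, 3) <= (4, 4) -> finishes; pool += (1, 1) = (5, 5)
The blocked processes can never fit:
  blocked: P7 wants (6, 2), pool (5, 5) — not enough r3
  blocked: P6 wants (1, 7), pool (5, 5) — not enough r2
  blocked: P5 wants (6, 0), pool (5, 5) — not enough r3


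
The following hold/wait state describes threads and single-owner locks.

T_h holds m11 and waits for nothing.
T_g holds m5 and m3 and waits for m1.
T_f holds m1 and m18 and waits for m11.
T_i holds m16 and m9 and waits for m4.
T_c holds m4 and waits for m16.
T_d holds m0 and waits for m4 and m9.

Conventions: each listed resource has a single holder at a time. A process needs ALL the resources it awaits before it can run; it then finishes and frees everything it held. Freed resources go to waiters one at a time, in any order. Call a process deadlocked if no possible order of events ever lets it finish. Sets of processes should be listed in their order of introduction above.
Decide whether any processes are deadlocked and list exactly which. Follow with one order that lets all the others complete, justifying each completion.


Deadlocked: T_i, T_c and T_d.
Key observation: the cycle T_i -> T_c -> T_i can never break — each member waits on the next; T_d waits into the deadlock from upstream.
One completion order for the rest: T_h, T_f, T_g.
Verifying each step:
  run T_h (it waits on nothing); releases m11
  T_f waits on m11 — all released -> runs and releases m1 and m18
  T_g waits on m1 — all released -> runs and releases m5 and m3


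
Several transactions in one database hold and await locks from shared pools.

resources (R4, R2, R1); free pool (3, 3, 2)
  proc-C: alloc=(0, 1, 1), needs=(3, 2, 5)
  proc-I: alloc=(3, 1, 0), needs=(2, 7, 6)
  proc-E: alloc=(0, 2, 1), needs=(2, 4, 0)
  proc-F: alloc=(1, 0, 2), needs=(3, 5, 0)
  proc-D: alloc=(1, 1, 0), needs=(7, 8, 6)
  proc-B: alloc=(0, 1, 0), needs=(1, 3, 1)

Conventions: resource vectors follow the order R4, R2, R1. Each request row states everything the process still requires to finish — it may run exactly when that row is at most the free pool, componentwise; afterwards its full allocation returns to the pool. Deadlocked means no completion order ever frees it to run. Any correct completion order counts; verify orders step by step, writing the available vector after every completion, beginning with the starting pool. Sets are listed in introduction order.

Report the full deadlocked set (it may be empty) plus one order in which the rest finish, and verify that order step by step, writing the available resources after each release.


No process is deadlocked.
Key observation: there is always a runnable process — proc-B first — so the state unwinds completely.
One completion order for the rest: proc-B, proc-E, proc-F, proc-C, proc-I, proc-D. Walking it through:
  pool = (3, 3, 2)
  proc-B needs (1, 3, 1) <= (3, 3, 2) -> finishes; pool += (0, 1, 0) = (3, 4, 2)
  proc-E needs (2, 4, 0) <= (3, 4, 2) -> finishes; pool += (0, 2, 1) = (3, 6, 3)
  proc-F needs (3, 5, 0) <= (3, 6, 3) -> finishes; pool += (1, 0, 2) = (4, 6, 5)
  proc-C needs (3, 2, 5) <= (4, 6, 5) -> finishes; pool += (0, 1, 1) = (4, 7, 6)
  proc-I needs (2, 7, 6) <= (4, 7, 6) -> finishes; pool += (3, 1, 0) = (7, 8, 6)
  proc-D needs (7, 8, 6) <= (7, 8, 6) -> finishes; pool += (1, 1, 0) = (8, 9, 6)


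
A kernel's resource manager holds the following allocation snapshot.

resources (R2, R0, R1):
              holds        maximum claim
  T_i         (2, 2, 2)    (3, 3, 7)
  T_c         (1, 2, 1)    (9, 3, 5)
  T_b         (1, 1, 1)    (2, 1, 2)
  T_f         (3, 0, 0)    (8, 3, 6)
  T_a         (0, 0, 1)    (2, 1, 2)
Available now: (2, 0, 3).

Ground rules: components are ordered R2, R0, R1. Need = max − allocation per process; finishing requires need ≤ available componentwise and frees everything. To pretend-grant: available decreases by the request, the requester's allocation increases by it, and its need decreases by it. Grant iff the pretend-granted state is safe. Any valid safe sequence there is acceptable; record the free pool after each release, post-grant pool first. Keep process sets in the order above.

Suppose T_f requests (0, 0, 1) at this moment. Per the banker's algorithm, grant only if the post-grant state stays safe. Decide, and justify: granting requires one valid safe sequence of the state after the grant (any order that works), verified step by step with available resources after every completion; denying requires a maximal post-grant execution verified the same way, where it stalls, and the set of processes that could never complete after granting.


DENY: after the grant no complete ordering would exist.
Key observation: after T_b, T_a the pool peaks at (3, 1, 4), and each blocked process is short somewhere: T_i on R1; T_c on R2; T_f on R2, R0, R1.
On the post-grant state, T_b, T_a is a maximal run — nothing extends it. Verifying each step:
  pool = (2, 0, 2)
  T_b: need (1, 0, 1) fits (2, 0, 2); releases (1, 1, 1), pool now (3, 1, 3)
  T_a: need (2, 1, 1) fits (3, 1, 3); releases (0, 0, 1), pool now (3, 1, 4)
  blocked: T_i wants (1, 1, 5), pool (3, 1, 4) — not enough R1
  blocked: T_c wants (8, 1, 4), pool (3, 1, 4) — not enough R2
  blocked: T_f wants (5, 3, 5), pool (3, 1, 4) — not enough R2, R0 and R1
Had the request been granted, T_i, T_c and T_f could never finish.


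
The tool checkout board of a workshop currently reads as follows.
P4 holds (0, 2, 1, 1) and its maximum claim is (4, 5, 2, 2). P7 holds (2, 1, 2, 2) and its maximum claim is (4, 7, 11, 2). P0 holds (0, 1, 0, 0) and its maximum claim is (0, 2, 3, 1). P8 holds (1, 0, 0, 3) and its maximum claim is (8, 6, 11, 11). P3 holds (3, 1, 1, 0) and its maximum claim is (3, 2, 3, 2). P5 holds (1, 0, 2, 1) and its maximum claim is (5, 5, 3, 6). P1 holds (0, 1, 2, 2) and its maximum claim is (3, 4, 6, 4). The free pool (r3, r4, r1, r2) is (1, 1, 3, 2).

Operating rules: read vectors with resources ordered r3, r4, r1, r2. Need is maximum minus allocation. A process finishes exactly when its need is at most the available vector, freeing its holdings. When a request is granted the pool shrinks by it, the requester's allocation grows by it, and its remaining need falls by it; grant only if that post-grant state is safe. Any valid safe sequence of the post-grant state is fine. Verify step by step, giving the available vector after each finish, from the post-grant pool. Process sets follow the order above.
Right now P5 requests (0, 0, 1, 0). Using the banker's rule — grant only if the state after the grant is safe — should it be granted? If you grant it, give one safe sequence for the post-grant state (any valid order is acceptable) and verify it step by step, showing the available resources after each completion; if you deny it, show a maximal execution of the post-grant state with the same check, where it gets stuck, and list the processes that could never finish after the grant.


GRANT — the state after the grant stays safe, e.g. via P3, P0, P4, P1, P5, P7, P8.
Key observation: the grant leaves (1, 1, 2, 2) free — enough for P3, whose release restarts the cascade.
Check on the post-grant state, step by step:
  pool = (1, 1, 2, 2)
  P3: need (0, 1, 2, 2) fits (1, 1, 2, 2); releases (3, 1, 1, 0), pool now (4, 2, 3, 2)
  P0: need (0, 1, 3, 1) fits (4, 2, 3, 2); releases (0, 1, 0, 0), pool now (4, 3, 3, 2)
  P4: need (4, 3, 1, 1) fits (4, 3, 3, 2); releases (0, 2, 1, 1), pool now (4, 5, 4, 3)
  P1: need (3, 3, 4, 2) fits (4, 5, 4, 3); releases (0, 1, 2, 2), pool now (4, 6, 6, 5)
  P5: need (4, 5, 0, 5) fits (4, 6, 6, 5); releases (1, 0, 3, 1), pool now (5, 6, 9, 6)
  P7: need (2, 6, 9, 0) fits (5, 6, 9, 6); releases (2, 1, 2, 2), pool now (7, 7, 11, 8)
  P8: need (7, 6, 11, 8) fits (7, 7, 11, 8); releases (1, 0, 0, 3), pool now (8, 7, 11, 11)


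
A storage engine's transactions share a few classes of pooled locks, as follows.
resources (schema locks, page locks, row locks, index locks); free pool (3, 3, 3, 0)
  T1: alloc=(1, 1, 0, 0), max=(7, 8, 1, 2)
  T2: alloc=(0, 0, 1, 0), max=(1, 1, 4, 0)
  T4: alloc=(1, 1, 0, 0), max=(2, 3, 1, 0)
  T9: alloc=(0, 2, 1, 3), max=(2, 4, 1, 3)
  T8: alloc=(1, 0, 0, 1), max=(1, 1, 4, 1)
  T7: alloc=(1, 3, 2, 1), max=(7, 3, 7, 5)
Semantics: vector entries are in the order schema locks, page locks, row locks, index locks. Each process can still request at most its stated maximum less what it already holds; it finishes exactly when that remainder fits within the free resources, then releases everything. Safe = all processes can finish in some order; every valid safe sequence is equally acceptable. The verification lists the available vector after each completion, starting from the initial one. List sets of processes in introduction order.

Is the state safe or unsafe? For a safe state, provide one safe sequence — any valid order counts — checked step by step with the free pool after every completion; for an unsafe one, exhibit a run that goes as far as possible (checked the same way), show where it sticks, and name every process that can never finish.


The state is UNSAFE.
Key observation: once T2, T8, T9, T4 finish, the pool peaks at (5, 6, 5, 4) — and every remaining process still needs more schema locks than that.
A maximal execution: T2, T8, T9, T4 — then nothing else fits. Check, step by step:
  pool = (3, 3, 3, 0)
  T2: need (1, 1, 3, 0) fits (3, 3, 3, 0); releases (0, 0, 1, 0), pool now (3, 3, 4, 0)
  T8: need (0, 1, 4, 0) fits (3, 3, 4, 0); releases (1, 0, 0, 1), pool now (4, 3, 4, 1)
  T9: need (2, 2, 0, 0) fits (4, 3, 4, 1); releases (0, 2, 1, 3), pool now (4, 5, 5, 4)
  T4: need (1, 2, 1, 0) fits (4, 5, 5, 4); releases (1, 1, 0, 0), pool now (5, 6, 5, 4)
  T1 still needs (6, 7, 1, 2) but only (5, 6, 5, 4) is free — short on schema locks and page locks
  T7 still needs (6, 0, 5, 4) but only (5, 6, 5, 4) is free — short on schema locks
Never able to finish: T1 and T7.


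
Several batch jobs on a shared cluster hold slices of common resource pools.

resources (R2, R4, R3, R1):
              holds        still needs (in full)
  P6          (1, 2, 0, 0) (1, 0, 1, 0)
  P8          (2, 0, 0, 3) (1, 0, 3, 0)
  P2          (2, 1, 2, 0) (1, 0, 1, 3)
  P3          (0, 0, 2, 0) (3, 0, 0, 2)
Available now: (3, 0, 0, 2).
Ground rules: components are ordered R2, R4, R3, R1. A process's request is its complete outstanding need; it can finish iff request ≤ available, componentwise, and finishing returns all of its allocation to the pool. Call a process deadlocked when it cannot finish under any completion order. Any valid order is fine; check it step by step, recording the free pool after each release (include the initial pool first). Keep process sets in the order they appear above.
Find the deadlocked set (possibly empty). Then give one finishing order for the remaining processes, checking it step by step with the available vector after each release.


Deadlocked: P8 and P2.
Key observation: after P3, P6 the pool peaks at (4, 2, 2, 2), and each blocked process is short somewhere: P8 on R3; P2 on R1.
One completion order for the rest: P3, P6. Walking it through:
  pool = (3, 0, 0, 2)
  run P3 (needs (3, 0, 0, 2), free (3, 0, 0, 2)); after release of (0, 0, 2, 0) the pool is (3, 0, 2, 2)
  run P6 (needs (1, 0, 1, 0), free (3, 0, 2, 2)); after release of (1, 2, 0, 0) the pool is (4, 2, 2, 2)
The stuck group stays short no matter what:
  blocked: P8 wants (1, 0, 3, 0), pool (4, 2, 2, 2) — not enough R3
  blocked: P2 wants (1, 0, 1, 3), pool (4, 2, 2, 2) — not enough R1


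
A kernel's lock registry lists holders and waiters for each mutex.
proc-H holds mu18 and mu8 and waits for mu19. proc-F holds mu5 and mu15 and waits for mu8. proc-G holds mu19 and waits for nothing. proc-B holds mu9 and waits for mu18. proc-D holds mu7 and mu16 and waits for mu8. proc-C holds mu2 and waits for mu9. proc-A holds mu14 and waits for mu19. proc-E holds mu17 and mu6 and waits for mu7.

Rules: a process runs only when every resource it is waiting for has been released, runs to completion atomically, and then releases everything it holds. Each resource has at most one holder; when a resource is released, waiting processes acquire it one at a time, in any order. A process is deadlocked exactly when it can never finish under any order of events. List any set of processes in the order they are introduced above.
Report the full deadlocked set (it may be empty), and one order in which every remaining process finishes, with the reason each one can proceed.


No process is deadlocked.
Key observation: all waits point, directly or indirectly, at processes that can finish, so nothing is permanently blocked.
The rest can finish in the order proc-G, proc-H, proc-B, proc-D, proc-E, proc-C, proc-A, proc-F.
Verifying each step:
  proc-G waits on nothing -> runs at once and releases mu19
  proc-H waits on mu19 — all released -> runs and releases mu18 and mu8
  proc-B waits on mu18 — all released -> runs and releases mu9
  proc-D waits on mu8 — all released -> runs and releases mu7 and mu16
  proc-E waits on mu7 — all released -> runs and releases mu17 and mu6
  proc-C waits on mu9 — all released -> runs and releases mu2
  proc-A waits on mu19 — all released -> runs and releases mu14
  proc-F waits on mu8 — all released -> runs and releases mu5 and mu15


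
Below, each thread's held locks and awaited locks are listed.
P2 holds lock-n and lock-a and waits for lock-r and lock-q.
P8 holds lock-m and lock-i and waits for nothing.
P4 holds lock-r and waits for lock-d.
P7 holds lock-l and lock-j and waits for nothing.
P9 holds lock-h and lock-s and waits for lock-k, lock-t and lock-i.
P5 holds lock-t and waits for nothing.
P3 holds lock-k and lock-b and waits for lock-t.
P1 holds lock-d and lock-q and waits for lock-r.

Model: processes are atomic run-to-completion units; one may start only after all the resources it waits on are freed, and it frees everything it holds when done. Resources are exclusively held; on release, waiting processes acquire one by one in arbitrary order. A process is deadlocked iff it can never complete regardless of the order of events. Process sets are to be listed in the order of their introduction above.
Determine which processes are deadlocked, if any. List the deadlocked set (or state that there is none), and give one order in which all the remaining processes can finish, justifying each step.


Deadlocked: P2, P4 and P1.
Key observation: the waits loop around P4 -> P1 -> P4 with no way out; P2 waits into the deadlock from upstream.
A valid finishing order for the others: P5, P7, P3, P8, P9.
Step-by-step check:
  P5: no waits; runs immediately, freeing lock-t
  P7: no waits; runs immediately, freeing lock-l and lock-j
  P3 waits on lock-t — all released -> runs and releases lock-k and lock-b
  P8: no waits; runs immediately, freeing lock-m and lock-i
  P9 waits on lock-k, lock-t and lock-i — all released -> runs and releases lock-h and lock-s


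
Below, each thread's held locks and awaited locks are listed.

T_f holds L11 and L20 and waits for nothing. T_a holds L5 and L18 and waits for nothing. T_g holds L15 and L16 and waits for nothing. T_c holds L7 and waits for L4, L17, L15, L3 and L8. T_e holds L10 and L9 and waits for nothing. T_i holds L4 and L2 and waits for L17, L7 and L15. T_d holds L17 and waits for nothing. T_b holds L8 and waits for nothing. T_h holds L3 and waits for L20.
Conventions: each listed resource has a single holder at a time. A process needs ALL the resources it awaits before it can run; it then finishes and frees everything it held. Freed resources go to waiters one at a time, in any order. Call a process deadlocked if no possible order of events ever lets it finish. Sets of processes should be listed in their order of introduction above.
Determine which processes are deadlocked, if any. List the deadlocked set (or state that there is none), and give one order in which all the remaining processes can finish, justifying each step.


Deadlocked set: T_c and T_i.
Key observation: the wait chain closes on itself along T_c -> T_i -> T_c; no other process is dragged down with it.
The rest can finish in the order T_b, T_f, T_d, T_e, T_g, T_a, T_h.
Verifying each step:
  run T_b (it waits on nothing); releases L8
  run T_f (it waits on nothing); releases L11 and L20
  run T_d (it waits on nothing); releases L17
  run T_e (it waits on nothing); releases L10 and L9
  run T_g (it waits on nothing); releases L15 and L16
  run T_a (it waits on nothing); releases L5 and L18
  run T_h (all its waits — L20 — are resolved); releases L3


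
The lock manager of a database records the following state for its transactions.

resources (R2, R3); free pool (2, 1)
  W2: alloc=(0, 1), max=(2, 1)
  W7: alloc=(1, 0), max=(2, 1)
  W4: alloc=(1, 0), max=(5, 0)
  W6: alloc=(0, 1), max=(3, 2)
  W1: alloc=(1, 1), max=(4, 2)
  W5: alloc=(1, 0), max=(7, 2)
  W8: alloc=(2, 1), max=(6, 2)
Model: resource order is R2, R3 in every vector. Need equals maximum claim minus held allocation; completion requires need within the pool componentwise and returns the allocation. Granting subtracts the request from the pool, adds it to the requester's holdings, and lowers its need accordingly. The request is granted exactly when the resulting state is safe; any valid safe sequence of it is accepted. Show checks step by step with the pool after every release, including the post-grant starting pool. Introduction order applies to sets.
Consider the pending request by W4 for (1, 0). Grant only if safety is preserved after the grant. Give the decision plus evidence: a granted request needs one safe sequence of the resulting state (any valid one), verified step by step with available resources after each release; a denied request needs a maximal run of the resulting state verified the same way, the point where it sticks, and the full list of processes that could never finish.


DENY. Granting would leave the state unsafe.
Key observation: after W7, W2 complete, (2, 2) is the best the pool ever gets, yet each leftover process wants more R2.
After a pretend grant, a maximal execution: W7, W2 — then nothing else fits. Check, step by step:
  pool = (1, 1)
  run W7 (needs (1, 1), free (1, 1)); after release of (1, 0) the pool is (2, 1)
  run W2 (needs (2, 0), free (2, 1)); after release of (0, 1) the pool is (2, 2)
  W4 still needs (3, 0) but only (2, 2) is free — short on R2
  W6 still needs (3, 1) but only (2, 2) is free — short on R2
  W1 still needs (3, 1) but only (2, 2) is free — short on R2
  W5 still needs (6, 2) but only (2, 2) is free — short on R2
  W8 still needs (4, 1) but only (2, 2) is free — short on R2
Processes that could never finish after the grant: W4, W6, W1, W5 and W8.


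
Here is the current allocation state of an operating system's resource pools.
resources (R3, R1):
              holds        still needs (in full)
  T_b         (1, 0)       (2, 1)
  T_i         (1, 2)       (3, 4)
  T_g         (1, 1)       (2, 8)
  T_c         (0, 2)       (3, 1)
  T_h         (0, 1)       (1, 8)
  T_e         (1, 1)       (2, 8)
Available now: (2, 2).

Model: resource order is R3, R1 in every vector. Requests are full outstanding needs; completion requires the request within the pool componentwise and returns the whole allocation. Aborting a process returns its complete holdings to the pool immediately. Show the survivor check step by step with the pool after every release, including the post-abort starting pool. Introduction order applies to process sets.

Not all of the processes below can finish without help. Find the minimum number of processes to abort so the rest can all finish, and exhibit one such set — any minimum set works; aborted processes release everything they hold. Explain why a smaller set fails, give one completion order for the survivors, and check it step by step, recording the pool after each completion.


Minimum abort set: T_h and T_e.
Key observation: the returned (1, 2) from T_h and T_e is what brings T_g — unrunnable before, under any order — into play at step 4.
Minimality, checking each single-abort alternative: T_b alone leaves T_g blocked (short on R1); T_i alone leaves T_g blocked (short on R1); T_g alone leaves T_h blocked (short on R1); T_c alone leaves T_g blocked (short on R1); T_h alone leaves T_g blocked (short on R1); T_e alone leaves T_g blocked (short on R1).
Survivors finish in the order: T_c, T_i, T_b, T_g. Step-by-step check (pool after the aborts first):
  pool = (3, 4)
  run T_c (needs (3, 1), free (3, 4)); after release of (0, 2) the pool is (3, 6)
  run T_i (needs (3, 4), free (3, 6)); after release of (1, 2) the pool is (4, 8)
  run T_b (needs (2, 1), free (4, 8)); after release of (1, 0) the pool is (5, 8)
  run T_g (needs (2, 8), free (5, 8)); after release of (1, 1) the pool is (6, 9)


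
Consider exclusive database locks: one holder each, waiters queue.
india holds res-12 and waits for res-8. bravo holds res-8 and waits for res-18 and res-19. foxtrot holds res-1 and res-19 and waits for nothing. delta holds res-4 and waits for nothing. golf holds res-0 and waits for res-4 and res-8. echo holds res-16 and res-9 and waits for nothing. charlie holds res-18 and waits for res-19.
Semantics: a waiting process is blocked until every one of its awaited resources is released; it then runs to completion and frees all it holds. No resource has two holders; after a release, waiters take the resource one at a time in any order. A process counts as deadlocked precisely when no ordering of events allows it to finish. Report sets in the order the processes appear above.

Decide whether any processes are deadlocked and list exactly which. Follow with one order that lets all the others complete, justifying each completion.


No process is deadlocked.
Key observation: every chain of waits terminates; starting from the processes that wait on nothing, all the rest unlock in turn.
One completion order for the rest: foxtrot, charlie, delta, bravo, india, echo, golf.
Verifying each step:
  foxtrot waits on nothing -> runs at once and releases res-1 and res-19
  charlie waits on res-19 — all released -> runs and releases res-18
  delta waits on nothing -> runs at once and releases res-4
  bravo waits on res-18 and res-19 — all released -> runs and releases res-8
  india waits on res-8 — all released -> runs and releases res-12
  echo waits on nothing -> runs at once and releases res-16 and res-9
  golf waits on res-4 and res-8 — all released -> runs and releases res-0


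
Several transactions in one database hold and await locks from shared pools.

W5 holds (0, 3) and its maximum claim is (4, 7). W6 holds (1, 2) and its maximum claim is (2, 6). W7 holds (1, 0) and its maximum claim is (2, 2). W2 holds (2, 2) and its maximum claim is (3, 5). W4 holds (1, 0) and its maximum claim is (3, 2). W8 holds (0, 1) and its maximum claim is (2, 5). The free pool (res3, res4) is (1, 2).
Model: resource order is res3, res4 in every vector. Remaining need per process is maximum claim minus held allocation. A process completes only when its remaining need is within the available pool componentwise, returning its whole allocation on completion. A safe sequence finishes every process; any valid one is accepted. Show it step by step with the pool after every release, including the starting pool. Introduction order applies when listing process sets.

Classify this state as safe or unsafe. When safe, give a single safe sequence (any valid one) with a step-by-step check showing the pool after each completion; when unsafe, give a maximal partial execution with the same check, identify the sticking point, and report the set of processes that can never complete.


UNSAFE.
Key observation: even finishing W7, W4 leaves just (3, 2) free — too little res4 for any of the remaining processes.
The run W7, W4 cannot be extended any further. Check, step by step:
  pool = (1, 2)
  run W7 (needs (1, 2), free (1, 2)); after release of (1, 0) the pool is (2, 2)
  run W4 (needs (2, 2), free (2, 2)); after release of (1, 0) the pool is (3, 2)
  W5 still needs (4, 4) but only (3, 2) is free — short on res3 and res4
  W6 still needs (1, 4) but only (3, 2) is free — short on res4
  W2 still needs (1, 3) but only (3, 2) is free — short on res4
  W8 still needs (2, 4) but only (3, 2) is free — short on res4
Processes that can never finish: W5, W6, W2 and W8.


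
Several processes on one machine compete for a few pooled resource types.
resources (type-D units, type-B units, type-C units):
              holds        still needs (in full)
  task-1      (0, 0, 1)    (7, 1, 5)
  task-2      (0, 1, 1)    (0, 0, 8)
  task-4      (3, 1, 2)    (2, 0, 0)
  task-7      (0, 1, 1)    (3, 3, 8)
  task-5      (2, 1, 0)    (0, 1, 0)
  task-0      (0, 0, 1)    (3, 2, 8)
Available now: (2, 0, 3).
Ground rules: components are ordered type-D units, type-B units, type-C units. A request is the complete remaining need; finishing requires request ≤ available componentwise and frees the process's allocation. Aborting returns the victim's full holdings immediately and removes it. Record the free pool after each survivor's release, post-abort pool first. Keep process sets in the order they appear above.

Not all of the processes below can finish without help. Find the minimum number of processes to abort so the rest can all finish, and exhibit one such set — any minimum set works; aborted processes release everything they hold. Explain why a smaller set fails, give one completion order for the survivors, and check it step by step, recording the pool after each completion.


The answer: abort task-7 and task-0.
Key observation: the returned (0, 1, 2) from task-7 and task-0 is what brings task-2 — unrunnable before, under any order — into play at step 4.
No one abort is enough; case by case: task-1 alone leaves task-2 blocked (short on type-C units); task-2 alone leaves task-7 blocked (short on type-C units); task-4 alone leaves task-2 blocked (short on type-C units); task-7 alone leaves task-2 blocked (short on type-C units); task-5 alone leaves task-2 blocked (short on type-C units); task-0 alone leaves task-2 blocked (short on type-C units).
The survivors complete as task-5, task-4, task-1, task-2. Verifying each step (starting from the post-abort pool):
  pool = (2, 1, 5)
  task-5 needs (0, 1, 0) <= (2, 1, 5) -> finishes; pool += (2, 1, 0) = (4, 2, 5)
  task-4 needs (2, 0, 0) <= (4, 2, 5) -> finishes; pool += (3, 1, 2) = (7, 3, 7)
  task-1 needs (7, 1, 5) <= (7, 3, 7) -> finishes; pool += (0, 0, 1) = (7, 3, 8)
  task-2 needs (0, 0, 8) <= (7, 3, 8) -> finishes; pool += (0, 1, 1) = (7, 4, 9)


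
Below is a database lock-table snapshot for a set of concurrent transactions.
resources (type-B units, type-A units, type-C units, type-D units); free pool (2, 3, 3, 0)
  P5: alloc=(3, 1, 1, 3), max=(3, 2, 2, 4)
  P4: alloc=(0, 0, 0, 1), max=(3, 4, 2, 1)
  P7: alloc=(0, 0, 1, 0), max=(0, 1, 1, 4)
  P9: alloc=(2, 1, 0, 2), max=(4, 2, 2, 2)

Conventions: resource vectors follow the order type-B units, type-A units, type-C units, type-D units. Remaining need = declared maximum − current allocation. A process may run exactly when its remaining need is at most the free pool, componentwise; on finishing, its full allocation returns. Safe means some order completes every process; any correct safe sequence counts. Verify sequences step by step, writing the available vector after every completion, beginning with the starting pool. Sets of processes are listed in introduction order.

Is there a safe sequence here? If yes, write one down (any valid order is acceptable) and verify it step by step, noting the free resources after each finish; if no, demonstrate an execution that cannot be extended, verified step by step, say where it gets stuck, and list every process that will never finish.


The state is SAFE; one workable sequence: P9, P5, P4, P7.
Key observation: P9 marks the first exact bind of the order: its need (2, 1, 2, 0) fits the free (2, 3, 3, 0) with zero slack on a requested resource.
Walking it through:
  pool = (2, 3, 3, 0)
  P9 needs (2, 1, 2, 0) <= (2, 3, 3, 0) -> finishes; pool += (2, 1, 0, 2) = (4, 4, 3, 2)
  P5 needs (0, 1, 1, 1) <= (4, 4, 3, 2) -> finishes; pool += (3, 1, 1, 3) = (7, 5, 4, 5)
  P4 needs (3, 4, 2, 0) <= (7, 5, 4, 5) -> finishes; pool += (0, 0, 0, 1) = (7, 5, 4, 6)
  P7 needs (0, 1, 0, 4) <= (7, 5, 4, 6) -> finishes; pool += (0, 0, 1, 0) = (7, 5, 5, 6)


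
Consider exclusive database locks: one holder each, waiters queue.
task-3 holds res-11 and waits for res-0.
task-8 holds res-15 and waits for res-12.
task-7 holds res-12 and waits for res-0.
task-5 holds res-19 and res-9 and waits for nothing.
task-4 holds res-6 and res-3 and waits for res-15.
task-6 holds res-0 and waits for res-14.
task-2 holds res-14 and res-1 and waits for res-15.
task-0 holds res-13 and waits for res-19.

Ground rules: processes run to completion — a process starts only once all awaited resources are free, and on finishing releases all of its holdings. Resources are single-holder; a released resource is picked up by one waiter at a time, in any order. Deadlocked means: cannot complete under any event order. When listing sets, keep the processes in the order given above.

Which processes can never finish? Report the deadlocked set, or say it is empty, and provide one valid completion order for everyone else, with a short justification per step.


The deadlocked set is task-3, task-8, task-7, task-4, task-6 and task-2.
Key observation: task-6 -> task-2 -> task-8 -> task-7 -> task-6 is a circular wait — nothing in it can go first; task-3 and task-4 wait into the deadlock from upstream.
The rest can finish in the order task-5, task-0.
Walking it through:
  run task-5 (it waits on nothing); releases res-19 and res-9
  task-0: everything it awaited (res-19) is free; runs, freeing res-13


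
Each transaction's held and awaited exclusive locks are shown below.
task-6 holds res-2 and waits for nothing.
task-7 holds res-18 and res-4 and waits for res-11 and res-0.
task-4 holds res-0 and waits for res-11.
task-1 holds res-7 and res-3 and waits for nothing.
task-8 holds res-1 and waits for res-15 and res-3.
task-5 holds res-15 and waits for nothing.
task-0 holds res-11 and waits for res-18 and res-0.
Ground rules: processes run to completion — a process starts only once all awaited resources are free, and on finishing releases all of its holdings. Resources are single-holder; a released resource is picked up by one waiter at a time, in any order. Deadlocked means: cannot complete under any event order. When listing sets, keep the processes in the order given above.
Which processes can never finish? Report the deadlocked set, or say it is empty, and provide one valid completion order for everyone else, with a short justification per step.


The deadlocked set is task-7, task-4 and task-0.
Key observation: the waits loop around task-7 -> task-4 -> task-0 -> task-7 with no way out; no other process is dragged down with it.
A valid finishing order for the others: task-1, task-5, task-8, task-6.
Walking it through:
  run task-1 (it waits on nothing); releases res-7 and res-3
  run task-5 (it waits on nothing); releases res-15
  task-8 waits on res-15 and res-3 — all released -> runs and releases res-1
  run task-6 (it waits on nothing); releases res-2


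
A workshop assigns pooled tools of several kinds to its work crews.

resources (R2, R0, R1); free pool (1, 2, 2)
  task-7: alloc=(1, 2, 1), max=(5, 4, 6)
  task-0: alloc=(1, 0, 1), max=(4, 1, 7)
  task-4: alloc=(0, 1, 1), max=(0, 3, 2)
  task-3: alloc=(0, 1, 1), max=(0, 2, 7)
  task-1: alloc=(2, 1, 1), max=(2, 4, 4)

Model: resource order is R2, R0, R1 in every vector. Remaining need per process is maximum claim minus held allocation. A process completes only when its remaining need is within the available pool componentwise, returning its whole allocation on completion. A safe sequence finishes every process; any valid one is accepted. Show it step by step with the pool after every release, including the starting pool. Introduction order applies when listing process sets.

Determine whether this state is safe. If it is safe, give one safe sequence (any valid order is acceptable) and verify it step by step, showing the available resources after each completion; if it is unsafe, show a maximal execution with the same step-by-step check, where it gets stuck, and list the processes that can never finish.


UNSAFE.
Key observation: even finishing task-4, task-1 leaves just (3, 4, 4) free — too little R1 for any of the remaining processes.
Going as far as possible: task-4, task-1; after that, nothing fits. Verifying each step:
  pool = (1, 2, 2)
  task-4 needs (0, 2, 1) <= (1, 2, 2) -> finishes; pool += (0, 1, 1) = (1, 3, 3)
  task-1 needs (0, 3, 3) <= (1, 3, 3) -> finishes; pool += (2, 1, 1) = (3, 4, 4)
  task-7 still needs (4, 2, 5) but only (3, 4, 4) is free — short on R2 and R1
  task-0 still needs (3, 1, 6) but only (3, 4, 4) is free — short on R1
  task-3 still needs (0, 1, 6) but only (3, 4, 4) is free — short on R1
Permanently blocked: task-7, task-0 and task-3.


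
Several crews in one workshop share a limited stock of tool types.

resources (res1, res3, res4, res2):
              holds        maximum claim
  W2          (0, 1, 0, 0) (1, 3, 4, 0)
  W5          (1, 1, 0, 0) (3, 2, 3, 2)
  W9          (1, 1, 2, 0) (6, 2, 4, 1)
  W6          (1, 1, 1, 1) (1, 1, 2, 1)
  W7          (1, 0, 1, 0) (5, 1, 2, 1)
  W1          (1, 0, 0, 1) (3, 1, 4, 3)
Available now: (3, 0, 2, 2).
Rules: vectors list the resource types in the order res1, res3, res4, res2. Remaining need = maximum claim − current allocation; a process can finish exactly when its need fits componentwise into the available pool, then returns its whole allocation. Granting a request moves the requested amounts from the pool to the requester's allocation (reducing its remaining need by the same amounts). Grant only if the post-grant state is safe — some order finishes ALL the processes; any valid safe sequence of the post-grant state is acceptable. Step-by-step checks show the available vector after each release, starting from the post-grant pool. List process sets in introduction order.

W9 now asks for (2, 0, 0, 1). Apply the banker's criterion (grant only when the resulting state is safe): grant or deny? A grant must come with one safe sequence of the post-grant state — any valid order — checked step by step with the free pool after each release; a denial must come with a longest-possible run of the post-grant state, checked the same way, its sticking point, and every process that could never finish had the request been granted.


GRANT: granting preserves safety; a valid post-grant sequence is W6, W5, W9, W1, W7, W2.
Key observation: granting shrinks the pool to (1, 0, 2, 1), yet W6 still fits and the chain goes through.
Check on the post-grant state, step by step:
  pool = (1, 0, 2, 1)
  run W6 (needs (0, 0, 1, 0), free (1, 0, 2, 1)); after release of (1, 1, 1, 1) the pool is (2, 1, 3, 2)
  run W5 (needs (2, 1, 3, 2), free (2, 1, 3, 2)); after release of (1, 1, 0, 0) the pool is (3, 2, 3, 2)
  run W9 (needs (3, 1, 2, 0), free (3, 2, 3, 2)); after release of (3, 1, 2, 1) the pool is (6, 3, 5, 3)
  run W1 (needs (2, 1, 4, 2), free (6, 3, 5, 3)); after release of (1, 0, 0, 1) the pool is (7, 3, 5, 4)
  run W7 (needs (4, 1, 1, 1), free (7, 3, 5, 4)); after release of (1, 0, 1, 0) the pool is (8, 3, 6, 4)
  run W2 (needs (1, 2, 4, 0), free (8, 3, 6, 4)); after release of (0, 1, 0, 0) the pool is (8, 4, 6, 4)
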